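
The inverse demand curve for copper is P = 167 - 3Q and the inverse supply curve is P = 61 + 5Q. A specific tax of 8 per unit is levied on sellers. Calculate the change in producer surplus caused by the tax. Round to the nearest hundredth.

-63.75

Pre-tax equilibrium: 167 - 3Q = 61 + 5Q gives Q* = 13.25, P* = 127.25.
A tax on sellers shifts supply up by 8: 167 - 3Q = 61 + 5Q + 8, so Q_t = 12.25. Buyers pay P_b = 130.25; sellers receive P_s = P_b - 8 = 122.25.
Producers lose the trapezoid between P_s and P* out to Q_t plus the triangle from Q_t to Q*: change in PS = 375.1562 - 438.9062 = -63.75.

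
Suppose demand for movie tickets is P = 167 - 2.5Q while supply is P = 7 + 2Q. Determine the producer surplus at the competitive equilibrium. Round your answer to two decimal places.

Set 167 - 2.5Q = 7 + 2Q, which gives 160 = 4.5Q, so Q* = 35.5556 and P* = 167 - 2.5(35.5556) = 78.1111.
PS is the area between P* and the supply curve from 0 to Q*: (1/2)(35.5556)(71.1111) = 1264.1975.

1264.20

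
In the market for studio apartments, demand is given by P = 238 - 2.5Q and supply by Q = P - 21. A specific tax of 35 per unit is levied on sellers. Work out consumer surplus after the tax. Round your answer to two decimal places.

3380.00

Rewriting supply in inverse form: P = 21 + Q.
Pre-tax equilibrium: 238 - 2.5Q = 21 + Q gives Q* = 62, P* = 83.
With the tax, sellers need 35 more per unit: 238 - 2.5Q = 21 + Q + 35, so Q_t = 52. Buyers pay P_b = 108; sellers receive P_s = P_b - 35 = 73.
CS = (1/2)(Q_t)(238 - P_b) = (1/2)(52)(130) = 3380.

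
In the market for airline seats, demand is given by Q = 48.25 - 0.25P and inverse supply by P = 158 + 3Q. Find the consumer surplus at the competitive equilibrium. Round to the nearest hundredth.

50.00

Rewriting demand in inverse form: P = 193 - 4Q.
Set 193 - 4Q = 158 + 3Q, which gives 35 = 7Q, so Q* = 5 and P* = 193 - 4(5) = 173.
CS is the area between the demand curve and P* from 0 to Q*: (1/2)(5)(20) = 50.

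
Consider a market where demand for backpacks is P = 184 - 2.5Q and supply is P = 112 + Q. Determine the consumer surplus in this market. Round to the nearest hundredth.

Setting demand equal to supply, 72 = 3.5Q, so Q* = 20.5714 and P* = 132.5714.
The demand choke price is 184, so CS = (1/2)(Q*)(184 - P*) = (1/2)(20.5714)(51.4286) = 528.9796.

528.98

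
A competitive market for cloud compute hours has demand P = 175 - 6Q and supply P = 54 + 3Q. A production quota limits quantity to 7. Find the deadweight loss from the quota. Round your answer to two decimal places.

Unrestricted equilibrium: Q* = (175 - 54)/(6 + 3) = 13.4444.
At Q = 7 the demand price is 175 - 6(7) = 133 and the supply price is 54 + 3(7) = 75.
Deadweight loss is the triangle between the curves from 7 to 13.4444: (1/2)(133 - 75)(13.4444 - 7) = 186.8889.

186.89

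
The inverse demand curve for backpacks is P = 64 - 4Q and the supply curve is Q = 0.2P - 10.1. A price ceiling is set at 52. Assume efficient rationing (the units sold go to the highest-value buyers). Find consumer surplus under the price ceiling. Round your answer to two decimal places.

3.42

Rewriting supply in inverse form: P = 50.5 + 5Q.
Without the control, 64 - 4Q = 50.5 + 5Q so Q* = 1.5 and P* = 58.
At the ceiling price 52, quantity supplied is (52 - 50.5)/5 = 0.3; supply is the short side, so Q = 0.3 trades at P = 52.
The demand price at Q = 0.3 is 62.8. CS is the trapezoid between demand and 52 over [0, 0.3]: (1/2)[(64 - 52) + (62.8 - 52)](0.3) = 3.42.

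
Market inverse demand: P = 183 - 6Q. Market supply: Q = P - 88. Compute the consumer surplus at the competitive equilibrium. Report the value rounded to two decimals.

552.55

Rewriting supply in inverse form: P = 88 + Q.
Equilibrium: 183 - 6Q = 88 + Q, so Q* = 13.5714 and P* = 101.5714.
CS is the area between the demand curve and P* from 0 to Q*: (1/2)(13.5714)(81.4286) = 552.551.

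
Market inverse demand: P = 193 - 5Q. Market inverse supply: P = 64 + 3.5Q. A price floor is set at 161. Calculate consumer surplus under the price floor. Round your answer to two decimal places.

Free-market equilibrium: 193 - 5Q = 64 + 3.5Q gives Q* = 15.1765, P* = 117.1176.
At P = 161, buyers demand (193 - 161)/5 = 6.4 while sellers would supply more, so the quantity traded is 6.4 at price 161.
CS is the triangle under demand above 161: (1/2)(6.4)(193 - 161) = 102.4.

102.40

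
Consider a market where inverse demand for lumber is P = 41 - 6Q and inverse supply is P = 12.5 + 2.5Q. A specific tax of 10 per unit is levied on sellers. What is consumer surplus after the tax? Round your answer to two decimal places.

Without the tax, 41 - 6Q = 12.5 + 2.5Q so Q* = 3.3529 and P* = 20.8824.
A tax on sellers shifts supply up by 10: 41 - 6Q = 12.5 + 2.5Q + 10, so Q_t = 2.1765. Buyers pay P_b = 27.9412; sellers receive P_s = P_b - 10 = 17.9412.
CS = (1/2)(Q_t)(41 - P_b) = (1/2)(2.1765)(13.0588) = 14.2111.

14.21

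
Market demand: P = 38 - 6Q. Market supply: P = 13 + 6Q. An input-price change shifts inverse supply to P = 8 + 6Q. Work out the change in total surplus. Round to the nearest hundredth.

Initial equilibrium: Q_0 = 2.0833, P_0 = 25.5; CS_0 = (1/2)(2.0833)(12.5) = 13.0208, PS_0 = (1/2)(2.0833)(12.5) = 13.0208.
New equilibrium: 38 - 6Q = 8 + 6Q gives Q_1 = 2.5, P_1 = 23; CS_1 = 18.75, PS_1 = 18.75.
Change in total surplus = (18.75 + 18.75) - (13.0208 + 13.0208) = 11.4583.

11.46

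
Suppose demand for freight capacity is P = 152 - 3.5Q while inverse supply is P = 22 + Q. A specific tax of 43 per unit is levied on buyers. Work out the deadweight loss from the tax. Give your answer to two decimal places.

205.44

Without the tax, 152 - 3.5Q = 22 + Q so Q* = 28.8889 and P* = 50.8889.
A tax on buyers shifts demand down by 43: (152 - 43) - 3.5Q = 22 + Q, so Q_t = 19.3333. Buyers pay P_b = 84.3333; sellers receive P_s = P_b - 43 = 41.3333.
Deadweight loss is the triangle between the curves from Q_t to Q*: (1/2)(28.8889 - 19.3333)(43) = 205.4444.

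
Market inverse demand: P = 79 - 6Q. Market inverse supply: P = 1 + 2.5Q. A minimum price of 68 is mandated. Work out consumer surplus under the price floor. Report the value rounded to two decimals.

Without the control, 79 - 6Q = 1 + 2.5Q so Q* = 9.1765 and P* = 23.9412.
At P = 68, buyers demand (79 - 68)/6 = 1.8333 while sellers would supply more, so the quantity traded is 1.8333 at price 68.
CS is the triangle under demand above 68: (1/2)(1.8333)(79 - 68) = 10.0833.

10.08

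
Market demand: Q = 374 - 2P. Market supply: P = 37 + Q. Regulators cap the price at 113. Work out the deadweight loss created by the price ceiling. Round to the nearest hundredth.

432.00

Rewriting demand in inverse form: P = 187 - 0.5Q.
Free-market equilibrium: 187 - 0.5Q = 37 + Q gives Q* = 100, P* = 137.
At the ceiling price 113, quantity supplied is (113 - 37)/1 = 76; supply is the short side, so Q = 76 trades at P = 113.
The lost-trades triangle has base Q* - 76 = 24 and height equal to the gap between the curves at Q = 76, which is 149 - 113 = 36. DWL = (1/2)(24)(36) = 432.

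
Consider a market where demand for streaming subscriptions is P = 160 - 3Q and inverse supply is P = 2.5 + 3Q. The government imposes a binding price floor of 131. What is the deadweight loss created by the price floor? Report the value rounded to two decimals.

Without the control, 160 - 3Q = 2.5 + 3Q so Q* = 26.25 and P* = 81.25.
At P = 131, buyers demand (160 - 131)/3 = 9.6667 while sellers would supply more, so the quantity traded is 9.6667 at price 131.
The lost-trades triangle has base Q* - 9.6667 = 16.5833 and height equal to the gap between the curves at Q = 9.6667, which is 131 - 31.5 = 99.5. DWL = (1/2)(16.5833)(99.5) = 825.0208.

825.02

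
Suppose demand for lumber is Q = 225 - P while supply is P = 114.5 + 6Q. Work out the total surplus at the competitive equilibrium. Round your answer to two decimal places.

Rewriting demand in inverse form: P = 225 - Q.
Setting demand equal to supply, 110.5 = 7Q, so Q* = 15.7857 and P* = 209.2143.
CS = (1/2)(15.7857)(15.7857) = 124.5944 and PS = (1/2)(15.7857)(94.7143) = 747.5663, so total surplus = 872.1607.

872.16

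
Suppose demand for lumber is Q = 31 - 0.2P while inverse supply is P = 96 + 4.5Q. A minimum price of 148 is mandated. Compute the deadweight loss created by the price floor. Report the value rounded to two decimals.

Rewriting demand in inverse form: P = 155 - 5Q.
Without the control, 155 - 5Q = 96 + 4.5Q so Q* = 6.2105 and P* = 123.9474.
At the floor price 148, quantity demanded is (155 - 148)/5 = 1.4; demand is the short side, so Q = 1.4 trades at P = 148.
The lost-trades triangle has base Q* - 1.4 = 4.8105 and height equal to the gap between the curves at Q = 1.4, which is 148 - 102.3 = 45.7. DWL = (1/2)(4.8105)(45.7) = 109.9205.

109.92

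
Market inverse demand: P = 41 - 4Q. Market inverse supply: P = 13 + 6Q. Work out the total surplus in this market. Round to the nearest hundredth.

Equilibrium: 41 - 4Q = 13 + 6Q, so Q* = 2.8 and P* = 29.8.
Total surplus is the full triangle between the curves from 0 to Q*: (1/2)(2.8)(41 - 13) = 39.2.

39.20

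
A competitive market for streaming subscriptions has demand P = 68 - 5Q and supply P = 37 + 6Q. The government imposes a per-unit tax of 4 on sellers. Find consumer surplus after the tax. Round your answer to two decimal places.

15.06

Pre-tax equilibrium: 68 - 5Q = 37 + 6Q gives Q* = 2.8182, P* = 53.9091.
With the tax, sellers need 4 more per unit: 68 - 5Q = 37 + 6Q + 4, so Q_t = 2.4545. Buyers pay P_b = 55.7273; sellers receive P_s = P_b - 4 = 51.7273.
Consumer surplus is the triangle under demand above P_b: (1/2)(2.4545)(68 - 55.7273) = 15.062.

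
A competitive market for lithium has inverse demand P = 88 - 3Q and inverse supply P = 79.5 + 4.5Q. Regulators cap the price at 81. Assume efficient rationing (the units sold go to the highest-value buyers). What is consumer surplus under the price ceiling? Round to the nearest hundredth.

2.17

Free-market equilibrium: 88 - 3Q = 79.5 + 4.5Q gives Q* = 1.1333, P* = 84.6.
At P = 81, sellers supply (81 - 79.5)/4.5 = 0.3333 while buyers want more, so the quantity traded is 0.3333 at price 81.
The demand price at Q = 0.3333 is 87. CS is the trapezoid between demand and 81 over [0, 0.3333]: (1/2)[(88 - 81) + (87 - 81)](0.3333) = 2.1667.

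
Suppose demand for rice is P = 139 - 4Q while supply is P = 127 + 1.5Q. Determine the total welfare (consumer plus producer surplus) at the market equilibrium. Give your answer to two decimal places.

Set 139 - 4Q = 127 + 1.5Q, which gives 12 = 5.5Q, so Q* = 2.1818 and P* = 139 - 4(2.1818) = 130.2727.
CS = (1/2)(2.1818)(8.7273) = 9.5207 and PS = (1/2)(2.1818)(3.2727) = 3.5702, so total surplus = 13.0909.

13.09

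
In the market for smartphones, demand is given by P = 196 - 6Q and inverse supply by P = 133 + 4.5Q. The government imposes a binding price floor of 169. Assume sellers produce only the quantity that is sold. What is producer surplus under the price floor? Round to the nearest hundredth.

Without the control, 196 - 6Q = 133 + 4.5Q so Q* = 6 and P* = 160.
At P = 169, buyers demand (196 - 169)/6 = 4.5 while sellers would supply more, so the quantity traded is 4.5 at price 169.
The supply price at Q = 4.5 is 153.25. PS is the trapezoid between 169 and supply over [0, 4.5]: (1/2)[(169 - 133) + (169 - 153.25)](4.5) = 116.4375.

116.44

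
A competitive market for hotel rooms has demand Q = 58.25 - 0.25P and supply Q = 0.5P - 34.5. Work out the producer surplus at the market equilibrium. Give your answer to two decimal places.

747.11

Rewriting demand in inverse form: P = 233 - 4Q.
Rewriting supply in inverse form: P = 69 + 2Q.
Set 233 - 4Q = 69 + 2Q, which gives 164 = 6Q, so Q* = 27.3333 and P* = 233 - 4(27.3333) = 123.6667.
Producer surplus is the triangle above supply below P*: (1/2)(27.3333)(123.6667 - 69) = (1/2)(27.3333)(54.6667) = 747.1111.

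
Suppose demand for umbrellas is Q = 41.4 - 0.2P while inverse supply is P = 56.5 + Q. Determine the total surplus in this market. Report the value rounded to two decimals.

1887.52

Rewriting demand in inverse form: P = 207 - 5Q.
Equilibrium: 207 - 5Q = 56.5 + Q, so Q* = 25.0833 and P* = 81.5833.
CS = (1/2)(25.0833)(125.4167) = 1572.934 and PS = (1/2)(25.0833)(25.0833) = 314.5868, so total surplus = 1887.5208.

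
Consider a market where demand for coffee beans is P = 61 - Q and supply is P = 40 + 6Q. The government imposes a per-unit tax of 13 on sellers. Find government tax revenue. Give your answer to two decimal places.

Without the tax, 61 - Q = 40 + 6Q so Q* = 3 and P* = 58.
A tax on sellers shifts supply up by 13: 61 - Q = 40 + 6Q + 13, so Q_t = 1.1429. Buyers pay P_b = 59.8571; sellers receive P_s = P_b - 13 = 46.8571.
Tax revenue = t x Q_t = 13 x 1.1429 = 14.8571.

14.86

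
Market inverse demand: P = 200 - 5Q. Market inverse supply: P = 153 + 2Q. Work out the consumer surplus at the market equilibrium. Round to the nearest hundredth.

112.70

Equilibrium: 200 - 5Q = 153 + 2Q, so Q* = 6.7143 and P* = 166.4286.
CS is the area between the demand curve and P* from 0 to Q*: (1/2)(6.7143)(33.5714) = 112.7041.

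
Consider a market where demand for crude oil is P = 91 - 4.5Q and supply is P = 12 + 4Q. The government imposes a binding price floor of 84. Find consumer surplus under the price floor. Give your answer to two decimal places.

5.44

Without the control, 91 - 4.5Q = 12 + 4Q so Q* = 9.2941 and P* = 49.1765.
At P = 84, buyers demand (91 - 84)/4.5 = 1.5556 while sellers would supply more, so the quantity traded is 1.5556 at price 84.
CS is the triangle under demand above 84: (1/2)(1.5556)(91 - 84) = 5.4444.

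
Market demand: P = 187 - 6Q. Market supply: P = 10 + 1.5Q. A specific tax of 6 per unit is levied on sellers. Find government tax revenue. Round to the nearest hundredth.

Pre-tax equilibrium: 187 - 6Q = 10 + 1.5Q gives Q* = 23.6, P* = 45.4.
With the tax, sellers need 6 more per unit: 187 - 6Q = 10 + 1.5Q + 6, so Q_t = 22.8. Buyers pay P_b = 50.2; sellers receive P_s = P_b - 6 = 44.2.
Tax revenue = t x Q_t = 6 x 22.8 = 136.8.

136.80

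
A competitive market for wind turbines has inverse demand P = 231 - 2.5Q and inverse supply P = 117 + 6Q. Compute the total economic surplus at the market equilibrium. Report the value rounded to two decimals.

Setting demand equal to supply, 114 = 8.5Q, so Q* = 13.4118 and P* = 197.4706.
Total surplus is the full triangle between the curves from 0 to Q*: (1/2)(13.4118)(231 - 117) = 764.4706.

764.47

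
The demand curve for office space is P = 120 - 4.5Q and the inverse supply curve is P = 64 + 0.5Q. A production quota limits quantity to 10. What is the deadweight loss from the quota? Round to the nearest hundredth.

3.60

Without the quota, 120 - 4.5Q = 64 + 0.5Q gives Q* = 11.2.
At Q = 10 the demand price is 120 - 4.5(10) = 75 and the supply price is 64 + 0.5(10) = 69.
DWL = (1/2)(gap between curves at 10) x (Q* - 10) = (1/2)(6)(1.2) = 3.6.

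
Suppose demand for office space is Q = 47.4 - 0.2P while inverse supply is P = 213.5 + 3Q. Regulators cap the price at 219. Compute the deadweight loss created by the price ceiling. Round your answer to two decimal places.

4.88

Rewriting demand in inverse form: P = 237 - 5Q.
Free-market equilibrium: 237 - 5Q = 213.5 + 3Q gives Q* = 2.9375, P* = 222.3125.
At P = 219, sellers supply (219 - 213.5)/3 = 1.8333 while buyers want more, so the quantity traded is 1.8333 at price 219.
The lost-trades triangle has base Q* - 1.8333 = 1.1042 and height equal to the gap between the curves at Q = 1.8333, which is 227.8333 - 219 = 8.8333. DWL = (1/2)(1.1042)(8.8333) = 4.8767.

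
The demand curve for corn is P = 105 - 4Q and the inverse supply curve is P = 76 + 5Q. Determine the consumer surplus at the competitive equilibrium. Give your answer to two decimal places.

Equilibrium: 105 - 4Q = 76 + 5Q, so Q* = 3.2222 and P* = 92.1111.
CS is the area between the demand curve and P* from 0 to Q*: (1/2)(3.2222)(12.8889) = 20.7654.

20.77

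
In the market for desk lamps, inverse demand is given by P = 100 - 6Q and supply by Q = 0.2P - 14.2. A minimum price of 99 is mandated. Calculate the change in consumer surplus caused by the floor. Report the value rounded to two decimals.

Rewriting supply in inverse form: P = 71 + 5Q.
Free-market equilibrium: 100 - 6Q = 71 + 5Q gives Q* = 2.6364, P* = 84.1818.
At the floor price 99, quantity demanded is (100 - 99)/6 = 0.1667; demand is the short side, so Q = 0.1667 trades at P = 99.
CS goes from (1/2)(2.6364)(15.8182) = 20.8512 to 0.0833 (computed as (100 - 99)(0.1667) - (1/2)(6)(0.1667)^2), a change of -20.7679.

-20.77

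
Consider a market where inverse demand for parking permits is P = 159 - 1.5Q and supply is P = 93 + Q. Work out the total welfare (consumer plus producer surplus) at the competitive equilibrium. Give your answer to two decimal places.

871.20

Setting demand equal to supply, 66 = 2.5Q, so Q* = 26.4 and P* = 119.4.
CS = (1/2)(26.4)(39.6) = 522.72 and PS = (1/2)(26.4)(26.4) = 348.48, so total surplus = 871.2.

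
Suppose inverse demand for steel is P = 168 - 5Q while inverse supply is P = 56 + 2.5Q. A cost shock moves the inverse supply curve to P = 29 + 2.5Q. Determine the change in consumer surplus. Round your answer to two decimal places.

Initial equilibrium: Q_0 = 14.9333, P_0 = 93.3333; CS_0 = (1/2)(14.9333)(74.6667) = 557.5111, PS_0 = (1/2)(14.9333)(37.3333) = 278.7556.
New equilibrium: 168 - 5Q = 29 + 2.5Q gives Q_1 = 18.5333, P_1 = 75.3333; CS_1 = 858.7111, PS_1 = 429.3556.
Change in consumer surplus = 858.7111 - 557.5111 = 301.2.

301.20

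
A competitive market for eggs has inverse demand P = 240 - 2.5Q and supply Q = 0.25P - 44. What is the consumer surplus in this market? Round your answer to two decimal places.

Rewriting supply in inverse form: P = 176 + 4Q.
Set 240 - 2.5Q = 176 + 4Q, which gives 64 = 6.5Q, so Q* = 9.8462 and P* = 240 - 2.5(9.8462) = 215.3846.
Consumer surplus is the triangle under demand above P*: (1/2)(9.8462)(240 - 215.3846) = (1/2)(9.8462)(24.6154) = 121.1834.

121.18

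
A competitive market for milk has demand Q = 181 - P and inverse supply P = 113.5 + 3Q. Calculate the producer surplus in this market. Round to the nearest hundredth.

Rewriting demand in inverse form: P = 181 - Q.
Set 181 - Q = 113.5 + 3Q, which gives 67.5 = 4Q, so Q* = 16.875 and P* = 181 - (16.875) = 164.125.
Producer surplus is the triangle above supply below P*: (1/2)(16.875)(164.125 - 113.5) = (1/2)(16.875)(50.625) = 427.1484.

427.15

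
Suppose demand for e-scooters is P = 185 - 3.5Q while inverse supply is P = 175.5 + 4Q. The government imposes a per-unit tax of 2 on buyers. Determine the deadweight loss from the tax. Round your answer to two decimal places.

0.27

Pre-tax equilibrium: 185 - 3.5Q = 175.5 + 4Q gives Q* = 1.2667, P* = 180.5667.
A tax on buyers shifts demand down by 2: (185 - 2) - 3.5Q = 175.5 + 4Q, so Q_t = 1. Buyers pay P_b = 181.5; sellers receive P_s = P_b - 2 = 179.5.
Deadweight loss is the triangle between the curves from Q_t to Q*: (1/2)(1.2667 - 1)(2) = 0.2667.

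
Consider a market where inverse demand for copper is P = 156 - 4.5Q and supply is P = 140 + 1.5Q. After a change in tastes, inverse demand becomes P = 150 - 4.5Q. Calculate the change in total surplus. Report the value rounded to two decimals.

-13.00

Initial equilibrium: Q_0 = 2.6667, P_0 = 144; CS_0 = (1/2)(2.6667)(12) = 16, PS_0 = (1/2)(2.6667)(4) = 5.3333.
New equilibrium: 150 - 4.5Q = 140 + 1.5Q gives Q_1 = 1.6667, P_1 = 142.5; CS_1 = 6.25, PS_1 = 2.0833.
Change in total surplus = (6.25 + 2.0833) - (16 + 5.3333) = -13.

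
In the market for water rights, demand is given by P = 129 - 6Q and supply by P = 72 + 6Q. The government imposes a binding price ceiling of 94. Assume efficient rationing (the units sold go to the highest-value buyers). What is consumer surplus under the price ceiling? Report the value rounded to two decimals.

Free-market equilibrium: 129 - 6Q = 72 + 6Q gives Q* = 4.75, P* = 100.5.
At the ceiling price 94, quantity supplied is (94 - 72)/6 = 3.6667; supply is the short side, so Q = 3.6667 trades at P = 94.
The demand price at Q = 3.6667 is 107. CS is the trapezoid between demand and 94 over [0, 3.6667]: (1/2)[(129 - 94) + (107 - 94)](3.6667) = 88.

88.00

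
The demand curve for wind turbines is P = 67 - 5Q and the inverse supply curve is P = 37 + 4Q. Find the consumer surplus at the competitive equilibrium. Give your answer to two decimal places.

27.78

Setting demand equal to supply, 30 = 9Q, so Q* = 3.3333 and P* = 50.3333.
The demand choke price is 67, so CS = (1/2)(Q*)(67 - P*) = (1/2)(3.3333)(16.6667) = 27.7778.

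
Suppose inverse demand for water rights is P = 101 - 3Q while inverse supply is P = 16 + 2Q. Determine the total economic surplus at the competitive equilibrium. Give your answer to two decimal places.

722.50

Setting demand equal to supply, 85 = 5Q, so Q* = 17 and P* = 50.
CS = (1/2)(17)(51) = 433.5 and PS = (1/2)(17)(34) = 289, so total surplus = 722.5.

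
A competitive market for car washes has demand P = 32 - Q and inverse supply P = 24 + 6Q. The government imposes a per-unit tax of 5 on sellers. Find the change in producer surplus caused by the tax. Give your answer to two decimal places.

Pre-tax equilibrium: 32 - Q = 24 + 6Q gives Q* = 1.1429, P* = 30.8571.
With the tax, sellers need 5 more per unit: 32 - Q = 24 + 6Q + 5, so Q_t = 0.4286. Buyers pay P_b = 31.5714; sellers receive P_s = P_b - 5 = 26.5714.
PS falls from (1/2)(1.1429)(6.8571) = 3.9184 to (1/2)(0.4286)(2.5714) = 0.551, a change of -3.3673.

-3.37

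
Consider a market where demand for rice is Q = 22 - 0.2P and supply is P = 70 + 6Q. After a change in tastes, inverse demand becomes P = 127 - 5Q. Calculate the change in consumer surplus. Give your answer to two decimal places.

Rewriting demand in inverse form: P = 110 - 5Q.
Initial equilibrium: Q_0 = 3.6364, P_0 = 91.8182; CS_0 = (1/2)(3.6364)(18.1818) = 33.0579, PS_0 = (1/2)(3.6364)(21.8182) = 39.6694.
New equilibrium: 127 - 5Q = 70 + 6Q gives Q_1 = 5.1818, P_1 = 101.0909; CS_1 = 67.1281, PS_1 = 80.5537.
Change in consumer surplus = 67.1281 - 33.0579 = 34.0702.

34.07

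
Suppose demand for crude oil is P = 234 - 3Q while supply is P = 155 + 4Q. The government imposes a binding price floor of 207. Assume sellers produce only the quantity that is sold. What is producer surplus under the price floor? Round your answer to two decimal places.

306.00

Free-market equilibrium: 234 - 3Q = 155 + 4Q gives Q* = 11.2857, P* = 200.1429.
At P = 207, buyers demand (234 - 207)/3 = 9 while sellers would supply more, so the quantity traded is 9 at price 207.
The supply price at Q = 9 is 191. PS is the trapezoid between 207 and supply over [0, 9]: (1/2)[(207 - 155) + (207 - 191)](9) = 306.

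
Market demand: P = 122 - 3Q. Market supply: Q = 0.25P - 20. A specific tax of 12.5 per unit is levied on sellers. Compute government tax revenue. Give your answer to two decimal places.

52.68

Rewriting supply in inverse form: P = 80 + 4Q.
Pre-tax equilibrium: 122 - 3Q = 80 + 4Q gives Q* = 6, P* = 104.
With the tax, sellers need 12.5 more per unit: 122 - 3Q = 80 + 4Q + 12.5, so Q_t = 4.2143. Buyers pay P_b = 109.3571; sellers receive P_s = P_b - 12.5 = 96.8571.
Revenue is the tax times quantity traded: 12.5 x 4.2143 = 52.6786.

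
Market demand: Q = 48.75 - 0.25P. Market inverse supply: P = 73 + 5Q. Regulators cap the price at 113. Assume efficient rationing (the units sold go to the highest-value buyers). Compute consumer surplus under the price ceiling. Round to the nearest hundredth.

528.00

Rewriting demand in inverse form: P = 195 - 4Q.
Free-market equilibrium: 195 - 4Q = 73 + 5Q gives Q* = 13.5556, P* = 140.7778.
At the ceiling price 113, quantity supplied is (113 - 73)/5 = 8; supply is the short side, so Q = 8 trades at P = 113.
The demand price at Q = 8 is 163. CS is the trapezoid between demand and 113 over [0, 8]: (1/2)[(195 - 113) + (163 - 113)](8) = 528.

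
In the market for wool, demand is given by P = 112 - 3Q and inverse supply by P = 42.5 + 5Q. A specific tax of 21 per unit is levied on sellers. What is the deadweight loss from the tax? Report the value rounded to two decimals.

27.56

Pre-tax equilibrium: 112 - 3Q = 42.5 + 5Q gives Q* = 8.6875, P* = 85.9375.
A tax on sellers shifts supply up by 21: 112 - 3Q = 42.5 + 5Q + 21, so Q_t = 6.0625. Buyers pay P_b = 93.8125; sellers receive P_s = P_b - 21 = 72.8125.
Deadweight loss is the triangle between the curves from Q_t to Q*: (1/2)(8.6875 - 6.0625)(21) = 27.5625.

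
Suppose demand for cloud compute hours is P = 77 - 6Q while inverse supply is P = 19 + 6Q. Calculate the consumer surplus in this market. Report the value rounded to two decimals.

70.08

Set 77 - 6Q = 19 + 6Q, which gives 58 = 12Q, so Q* = 4.8333 and P* = 77 - 6(4.8333) = 48.
Consumer surplus is the triangle under demand above P*: (1/2)(4.8333)(77 - 48) = (1/2)(4.8333)(29) = 70.0833.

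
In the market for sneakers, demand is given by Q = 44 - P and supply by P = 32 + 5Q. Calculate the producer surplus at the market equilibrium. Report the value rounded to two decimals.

10.00

Rewriting demand in inverse form: P = 44 - Q.
Equilibrium: 44 - Q = 32 + 5Q, so Q* = 2 and P* = 42.
Producer surplus is the triangle above supply below P*: (1/2)(2)(42 - 32) = (1/2)(2)(10) = 10.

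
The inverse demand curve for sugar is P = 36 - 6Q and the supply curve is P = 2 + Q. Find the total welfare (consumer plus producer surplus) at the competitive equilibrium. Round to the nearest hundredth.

Set 36 - 6Q = 2 + Q, which gives 34 = 7Q, so Q* = 4.8571 and P* = 36 - 6(4.8571) = 6.8571.
CS = (1/2)(4.8571)(29.1429) = 70.7755 and PS = (1/2)(4.8571)(4.8571) = 11.7959, so total surplus = 82.5714.

82.57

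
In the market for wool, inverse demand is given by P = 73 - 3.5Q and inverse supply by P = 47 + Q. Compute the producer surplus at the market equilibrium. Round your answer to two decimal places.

Equilibrium: 73 - 3.5Q = 47 + Q, so Q* = 5.7778 and P* = 52.7778.
The supply curve's price intercept is 47, so PS = (1/2)(Q*)(P* - 47) = (1/2)(5.7778)(5.7778) = 16.6914.

16.69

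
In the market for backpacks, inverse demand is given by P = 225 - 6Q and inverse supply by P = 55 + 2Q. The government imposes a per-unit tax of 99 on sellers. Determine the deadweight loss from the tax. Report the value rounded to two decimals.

612.56

Pre-tax equilibrium: 225 - 6Q = 55 + 2Q gives Q* = 21.25, P* = 97.5.
With the tax, sellers need 99 more per unit: 225 - 6Q = 55 + 2Q + 99, so Q_t = 8.875. Buyers pay P_b = 171.75; sellers receive P_s = P_b - 99 = 72.75.
The welfare triangle lost has base Q* - Q_t = 12.375 and height t = 99, so DWL = (1/2)(12.375)(99) = 612.5625.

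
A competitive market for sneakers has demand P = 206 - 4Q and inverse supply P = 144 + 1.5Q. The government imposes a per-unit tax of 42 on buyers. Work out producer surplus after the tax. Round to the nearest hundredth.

9.92

Without the tax, 206 - 4Q = 144 + 1.5Q so Q* = 11.2727 and P* = 160.9091.
A tax on buyers shifts demand down by 42: (206 - 42) - 4Q = 144 + 1.5Q, so Q_t = 3.6364. Buyers pay P_b = 191.4545; sellers receive P_s = P_b - 42 = 149.4545.
PS = (1/2)(Q_t)(P_s - 144) = (1/2)(3.6364)(5.4545) = 9.9174.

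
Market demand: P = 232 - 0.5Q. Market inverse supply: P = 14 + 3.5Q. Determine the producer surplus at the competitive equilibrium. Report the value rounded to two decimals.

5197.94

Equilibrium: 232 - 0.5Q = 14 + 3.5Q, so Q* = 54.5 and P* = 204.75.
The supply curve's price intercept is 14, so PS = (1/2)(Q*)(P* - 14) = (1/2)(54.5)(190.75) = 5197.9375.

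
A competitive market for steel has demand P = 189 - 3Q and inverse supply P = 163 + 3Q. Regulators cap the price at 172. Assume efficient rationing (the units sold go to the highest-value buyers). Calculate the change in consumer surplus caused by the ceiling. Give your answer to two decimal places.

Without the control, 189 - 3Q = 163 + 3Q so Q* = 4.3333 and P* = 176.
At the ceiling price 172, quantity supplied is (172 - 163)/3 = 3; supply is the short side, so Q = 3 trades at P = 172.
CS goes from (1/2)(4.3333)(13) = 28.1667 to 37.5 (computed as (189 - 172)(3) - (1/2)(3)(3)^2), a change of 9.3333.

9.33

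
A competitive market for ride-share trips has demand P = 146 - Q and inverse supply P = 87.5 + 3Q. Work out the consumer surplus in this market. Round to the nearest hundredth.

106.95

Setting demand equal to supply, 58.5 = 4Q, so Q* = 14.625 and P* = 131.375.
CS is the area between the demand curve and P* from 0 to Q*: (1/2)(14.625)(14.625) = 106.9453.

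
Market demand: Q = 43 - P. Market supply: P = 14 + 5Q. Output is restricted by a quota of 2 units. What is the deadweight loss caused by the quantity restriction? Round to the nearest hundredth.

24.08

Rewriting demand in inverse form: P = 43 - Q.
Without the quota, 43 - Q = 14 + 5Q gives Q* = 4.8333.
At Q = 2 the demand price is 43 - (2) = 41 and the supply price is 14 + 5(2) = 24.
DWL = (1/2)(gap between curves at 2) x (Q* - 2) = (1/2)(17)(2.8333) = 24.0833.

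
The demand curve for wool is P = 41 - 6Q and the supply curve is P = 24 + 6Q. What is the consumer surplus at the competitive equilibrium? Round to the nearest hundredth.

6.02

Equilibrium: 41 - 6Q = 24 + 6Q, so Q* = 1.4167 and P* = 32.5.
The demand choke price is 41, so CS = (1/2)(Q*)(41 - P*) = (1/2)(1.4167)(8.5) = 6.0208.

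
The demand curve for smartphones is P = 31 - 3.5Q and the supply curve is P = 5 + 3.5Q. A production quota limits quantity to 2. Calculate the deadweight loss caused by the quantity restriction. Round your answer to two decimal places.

Unrestricted equilibrium: Q* = (31 - 5)/(3.5 + 3.5) = 3.7143.
At Q = 2 the demand price is 31 - 3.5(2) = 24 and the supply price is 5 + 3.5(2) = 12.
DWL = (1/2)(gap between curves at 2) x (Q* - 2) = (1/2)(12)(1.7143) = 10.2857.

10.29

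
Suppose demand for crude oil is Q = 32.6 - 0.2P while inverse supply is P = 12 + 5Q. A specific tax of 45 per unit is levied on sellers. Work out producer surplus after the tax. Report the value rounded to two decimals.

280.90

Rewriting demand in inverse form: P = 163 - 5Q.
Pre-tax equilibrium: 163 - 5Q = 12 + 5Q gives Q* = 15.1, P* = 87.5.
With the tax, sellers need 45 more per unit: 163 - 5Q = 12 + 5Q + 45, so Q_t = 10.6. Buyers pay P_b = 110; sellers receive P_s = P_b - 45 = 65.
Producer surplus is the triangle above supply below P_s: (1/2)(10.6)(65 - 12) = 280.9.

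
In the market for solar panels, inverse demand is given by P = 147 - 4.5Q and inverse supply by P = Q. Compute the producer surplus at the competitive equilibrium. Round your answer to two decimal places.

Equilibrium: 147 - 4.5Q = Q, so Q* = 26.7273 and P* = 26.7273.
The supply curve's price intercept is 0, so PS = (1/2)(Q*)(P* - 0) = (1/2)(26.7273)(26.7273) = 357.1736.

357.17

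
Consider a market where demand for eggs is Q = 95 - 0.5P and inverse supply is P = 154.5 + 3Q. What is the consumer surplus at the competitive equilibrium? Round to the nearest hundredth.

Rewriting demand in inverse form: P = 190 - 2Q.
Setting demand equal to supply, 35.5 = 5Q, so Q* = 7.1 and P* = 175.8.
CS is the area between the demand curve and P* from 0 to Q*: (1/2)(7.1)(14.2) = 50.41.

50.41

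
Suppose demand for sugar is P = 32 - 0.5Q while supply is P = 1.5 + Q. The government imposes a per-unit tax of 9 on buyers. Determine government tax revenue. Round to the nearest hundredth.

Pre-tax equilibrium: 32 - 0.5Q = 1.5 + Q gives Q* = 20.3333, P* = 21.8333.
With the tax, buyers' net willingness to pay falls by 9: (32 - 9) - 0.5Q = 1.5 + Q, so Q_t = 14.3333. Buyers pay P_b = 24.8333; sellers receive P_s = P_b - 9 = 15.8333.
Revenue is the tax times quantity traded: 9 x 14.3333 = 129.

129.00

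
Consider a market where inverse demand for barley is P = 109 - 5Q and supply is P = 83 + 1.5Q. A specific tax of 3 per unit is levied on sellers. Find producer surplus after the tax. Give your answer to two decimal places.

9.39

Pre-tax equilibrium: 109 - 5Q = 83 + 1.5Q gives Q* = 4, P* = 89.
With the tax, sellers need 3 more per unit: 109 - 5Q = 83 + 1.5Q + 3, so Q_t = 3.5385. Buyers pay P_b = 91.3077; sellers receive P_s = P_b - 3 = 88.3077.
PS = (1/2)(Q_t)(P_s - 83) = (1/2)(3.5385)(5.3077) = 9.3905.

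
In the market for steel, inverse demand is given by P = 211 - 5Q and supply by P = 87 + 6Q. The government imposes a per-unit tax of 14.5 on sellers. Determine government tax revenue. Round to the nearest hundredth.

Without the tax, 211 - 5Q = 87 + 6Q so Q* = 11.2727 and P* = 154.6364.
A tax on sellers shifts supply up by 14.5: 211 - 5Q = 87 + 6Q + 14.5, so Q_t = 9.9545. Buyers pay P_b = 161.2273; sellers receive P_s = P_b - 14.5 = 146.7273.
Tax revenue = t x Q_t = 14.5 x 9.9545 = 144.3409.

144.34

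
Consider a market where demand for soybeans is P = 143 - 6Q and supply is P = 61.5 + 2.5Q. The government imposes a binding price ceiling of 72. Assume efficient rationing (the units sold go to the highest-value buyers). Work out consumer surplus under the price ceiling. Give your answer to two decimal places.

245.28

Without the control, 143 - 6Q = 61.5 + 2.5Q so Q* = 9.5882 and P* = 85.4706.
At P = 72, sellers supply (72 - 61.5)/2.5 = 4.2 while buyers want more, so the quantity traded is 4.2 at price 72.
The demand price at Q = 4.2 is 117.8. CS is the trapezoid between demand and 72 over [0, 4.2]: (1/2)[(143 - 72) + (117.8 - 72)](4.2) = 245.28.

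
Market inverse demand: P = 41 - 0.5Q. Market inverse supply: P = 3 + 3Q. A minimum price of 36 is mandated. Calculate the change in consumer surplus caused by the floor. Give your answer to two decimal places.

-4.47

Free-market equilibrium: 41 - 0.5Q = 3 + 3Q gives Q* = 10.8571, P* = 35.5714.
At the floor price 36, quantity demanded is (41 - 36)/0.5 = 10; demand is the short side, so Q = 10 trades at P = 36.
CS goes from (1/2)(10.8571)(5.4286) = 29.4694 to 25 (computed as (41 - 36)(10) - (1/2)(0.5)(10)^2), a change of -4.4694.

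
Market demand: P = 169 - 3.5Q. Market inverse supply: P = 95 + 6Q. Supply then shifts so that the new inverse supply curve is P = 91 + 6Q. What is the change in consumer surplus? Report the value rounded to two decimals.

Initial equilibrium: Q_0 = 7.7895, P_0 = 141.7368; CS_0 = (1/2)(7.7895)(27.2632) = 106.1828, PS_0 = (1/2)(7.7895)(46.7368) = 182.0277.
New equilibrium: 169 - 3.5Q = 91 + 6Q gives Q_1 = 8.2105, P_1 = 140.2632; CS_1 = 117.9723, PS_1 = 202.2382.
Change in consumer surplus = 117.9723 - 106.1828 = 11.7895.

11.79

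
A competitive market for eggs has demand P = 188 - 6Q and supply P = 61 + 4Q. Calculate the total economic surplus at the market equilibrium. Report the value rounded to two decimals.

806.45

Set 188 - 6Q = 61 + 4Q, which gives 127 = 10Q, so Q* = 12.7 and P* = 188 - 6(12.7) = 111.8.
Total surplus is the full triangle between the curves from 0 to Q*: (1/2)(12.7)(188 - 61) = 806.45.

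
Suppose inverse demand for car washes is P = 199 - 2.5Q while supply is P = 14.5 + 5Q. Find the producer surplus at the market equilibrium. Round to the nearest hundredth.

Setting demand equal to supply, 184.5 = 7.5Q, so Q* = 24.6 and P* = 137.5.
The supply curve's price intercept is 14.5, so PS = (1/2)(Q*)(P* - 14.5) = (1/2)(24.6)(123) = 1512.9.

1512.90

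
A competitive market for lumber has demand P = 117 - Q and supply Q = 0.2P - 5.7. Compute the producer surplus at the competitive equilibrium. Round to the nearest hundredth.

Rewriting supply in inverse form: P = 28.5 + 5Q.
Set 117 - Q = 28.5 + 5Q, which gives 88.5 = 6Q, so Q* = 14.75 and P* = 117 - (14.75) = 102.25.
The supply curve's price intercept is 28.5, so PS = (1/2)(Q*)(P* - 28.5) = (1/2)(14.75)(73.75) = 543.9062.

543.91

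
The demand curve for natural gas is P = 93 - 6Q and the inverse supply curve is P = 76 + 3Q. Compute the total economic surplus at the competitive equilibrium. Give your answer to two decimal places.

16.06

Equilibrium: 93 - 6Q = 76 + 3Q, so Q* = 1.8889 and P* = 81.6667.
CS = (1/2)(1.8889)(11.3333) = 10.7037 and PS = (1/2)(1.8889)(5.6667) = 5.3519, so total surplus = 16.0556.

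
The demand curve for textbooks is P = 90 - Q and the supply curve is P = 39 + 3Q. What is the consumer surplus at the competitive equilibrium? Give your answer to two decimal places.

81.28

Equilibrium: 90 - Q = 39 + 3Q, so Q* = 12.75 and P* = 77.25.
The demand choke price is 90, so CS = (1/2)(Q*)(90 - P*) = (1/2)(12.75)(12.75) = 81.2812.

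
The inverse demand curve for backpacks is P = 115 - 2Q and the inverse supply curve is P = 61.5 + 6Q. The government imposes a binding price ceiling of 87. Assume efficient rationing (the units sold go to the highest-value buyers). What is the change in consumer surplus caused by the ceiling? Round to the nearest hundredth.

Free-market equilibrium: 115 - 2Q = 61.5 + 6Q gives Q* = 6.6875, P* = 101.625.
At the ceiling price 87, quantity supplied is (87 - 61.5)/6 = 4.25; supply is the short side, so Q = 4.25 trades at P = 87.
CS goes from (1/2)(6.6875)(13.375) = 44.7227 to 100.9375 (computed as (115 - 87)(4.25) - (1/2)(2)(4.25)^2), a change of 56.2148.

56.21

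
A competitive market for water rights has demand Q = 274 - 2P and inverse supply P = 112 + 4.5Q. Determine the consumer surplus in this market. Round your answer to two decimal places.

6.25

Rewriting demand in inverse form: P = 137 - 0.5Q.
Equilibrium: 137 - 0.5Q = 112 + 4.5Q, so Q* = 5 and P* = 134.5.
Consumer surplus is the triangle under demand above P*: (1/2)(5)(137 - 134.5) = (1/2)(5)(2.5) = 6.25.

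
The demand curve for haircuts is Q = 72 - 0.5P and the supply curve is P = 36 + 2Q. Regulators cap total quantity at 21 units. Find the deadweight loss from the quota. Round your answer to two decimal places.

72.00

Rewriting demand in inverse form: P = 144 - 2Q.
Without the quota, 144 - 2Q = 36 + 2Q gives Q* = 27.
At Q = 21 the demand price is 144 - 2(21) = 102 and the supply price is 36 + 2(21) = 78.
DWL = (1/2)(gap between curves at 21) x (Q* - 21) = (1/2)(24)(6) = 72.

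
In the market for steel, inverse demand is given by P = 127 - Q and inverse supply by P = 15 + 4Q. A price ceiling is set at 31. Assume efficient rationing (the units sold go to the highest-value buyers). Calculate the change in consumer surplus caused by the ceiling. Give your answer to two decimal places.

125.12

Without the control, 127 - Q = 15 + 4Q so Q* = 22.4 and P* = 104.6.
At P = 31, sellers supply (31 - 15)/4 = 4 while buyers want more, so the quantity traded is 4 at price 31.
CS goes from (1/2)(22.4)(22.4) = 250.88 to 376 (computed as (127 - 31)(4) - (1/2)(1)(4)^2), a change of 125.12.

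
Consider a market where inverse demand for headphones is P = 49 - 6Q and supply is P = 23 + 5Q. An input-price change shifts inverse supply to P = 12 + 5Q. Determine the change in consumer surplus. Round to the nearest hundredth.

17.18

Initial equilibrium: Q_0 = 2.3636, P_0 = 34.8182; CS_0 = (1/2)(2.3636)(14.1818) = 16.7603, PS_0 = (1/2)(2.3636)(11.8182) = 13.9669.
New equilibrium: 49 - 6Q = 12 + 5Q gives Q_1 = 3.3636, P_1 = 28.8182; CS_1 = 33.9421, PS_1 = 28.2851.
Change in consumer surplus = 33.9421 - 16.7603 = 17.1818.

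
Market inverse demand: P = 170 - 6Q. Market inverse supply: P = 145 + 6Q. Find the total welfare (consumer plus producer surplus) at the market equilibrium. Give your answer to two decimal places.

Equilibrium: 170 - 6Q = 145 + 6Q, so Q* = 2.0833 and P* = 157.5.
CS = (1/2)(2.0833)(12.5) = 13.0208 and PS = (1/2)(2.0833)(12.5) = 13.0208, so total surplus = 26.0417.

26.04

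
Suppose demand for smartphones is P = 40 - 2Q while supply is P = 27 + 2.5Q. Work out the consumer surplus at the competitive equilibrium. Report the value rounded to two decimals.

Setting demand equal to supply, 13 = 4.5Q, so Q* = 2.8889 and P* = 34.2222.
CS is the area between the demand curve and P* from 0 to Q*: (1/2)(2.8889)(5.7778) = 8.3457.

8.35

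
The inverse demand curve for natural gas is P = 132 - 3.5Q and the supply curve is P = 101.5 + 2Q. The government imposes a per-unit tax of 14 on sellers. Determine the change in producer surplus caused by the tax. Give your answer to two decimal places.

Pre-tax equilibrium: 132 - 3.5Q = 101.5 + 2Q gives Q* = 5.5455, P* = 112.5909.
With the tax, sellers need 14 more per unit: 132 - 3.5Q = 101.5 + 2Q + 14, so Q_t = 3. Buyers pay P_b = 121.5; sellers receive P_s = P_b - 14 = 107.5.
Producers lose the trapezoid between P_s and P* out to Q_t plus the triangle from Q_t to Q*: change in PS = 9 - 30.7521 = -21.7521.

-21.75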